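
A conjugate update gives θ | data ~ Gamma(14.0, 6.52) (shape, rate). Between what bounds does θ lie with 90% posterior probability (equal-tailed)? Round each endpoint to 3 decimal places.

[1.298, 3.170]

Posterior: Gamma(shape 14.0, rate 6.52).
Equal-tailed 90% interval: Gamma(14.0, 6.52) quantiles at 0.05 and 0.95.
Posterior mean ≈ 2.147, SD ≈ 0.574; a Normal approximation gives roughly [1.203, 3.091].
Exact: lower = 1.298; upper = 3.170.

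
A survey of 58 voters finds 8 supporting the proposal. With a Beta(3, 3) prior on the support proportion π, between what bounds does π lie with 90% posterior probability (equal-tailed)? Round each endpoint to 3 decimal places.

[0.101, 0.254]

Posterior: Beta(3+8, 3+50) = Beta(11, 53).
Equal-tailed 90% interval: the 0.05 and 0.95 quantiles of Beta(11, 53).
Posterior mean ≈ 0.172, SD ≈ 0.047; a Normal approximation gives roughly [0.095, 0.249].
Exact: F⁻¹(0.05) = 0.101; F⁻¹(0.95) = 0.254.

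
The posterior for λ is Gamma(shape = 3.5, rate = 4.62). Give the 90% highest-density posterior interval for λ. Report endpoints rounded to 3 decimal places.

[0.147, 1.347]

The posterior is unimodal and skewed, so the HPD interval has equal density at both endpoints and is the shortest 90% interval.
Solving f(0.147) = f(1.347) with F(1.347) − F(0.147) = 0.90 gives [0.147, 1.347].
For comparison, the equal-tailed interval is [0.235, 1.522]; the HPD is narrower and shifted toward the mode.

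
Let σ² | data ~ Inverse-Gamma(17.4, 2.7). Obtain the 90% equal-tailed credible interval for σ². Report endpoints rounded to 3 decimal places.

Inverse-Gamma(17.4, 2.7) quantiles: F⁻¹(0.05) and F⁻¹(0.95).
Equivalently, 1/σ² ~ Gamma(17.4, rate = 2.7); invert its 0.95 and 0.05 quantiles.
Posterior mean ≈ 0.165, SD ≈ 0.042; a Normal approximation gives roughly [0.096, 0.234].
Exact: lower = 0.109; upper = 0.242.

[0.109, 0.242]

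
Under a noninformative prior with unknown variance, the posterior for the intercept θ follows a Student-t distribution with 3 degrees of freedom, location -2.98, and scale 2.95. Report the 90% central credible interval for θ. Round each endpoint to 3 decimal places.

The t_3 distribution is symmetric; the 90% interval is -2.98 ± t·2.95 with t_{0.95,3} = 2.353.
Half-width: 2.353 × 2.95 = 6.942.
-2.98 − 6.942 = -9.922; -2.98 + 6.942 = 3.962.

[-9.922, 3.962]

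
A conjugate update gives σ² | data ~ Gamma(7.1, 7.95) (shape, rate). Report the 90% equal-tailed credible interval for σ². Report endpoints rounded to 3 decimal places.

Posterior: Gamma(shape 7.1, rate 7.95).
Equal-tailed 90% interval: Gamma(7.1, 7.95) quantiles at 0.05 and 0.95.
Posterior mean ≈ 0.893, SD ≈ 0.335; a Normal approximation gives roughly [0.342, 1.444].
Exact: lower = 0.422; upper = 1.506.

[0.422, 1.506]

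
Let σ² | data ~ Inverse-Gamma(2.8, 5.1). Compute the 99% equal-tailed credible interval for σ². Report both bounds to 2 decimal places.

Inverse-Gamma(2.8, 5.1) quantiles: F⁻¹(0.005) and F⁻¹(0.995).
Equivalently, 1/σ² ~ Gamma(2.8, rate = 5.1); invert its 0.995 and 0.005 quantiles.
Posterior mean ≈ 2.83, SD ≈ 3.17; a Normal approximation gives roughly [-5.33, 10.99].
Exact: lower = 0.57; upper = 18.10.

[0.57, 18.10]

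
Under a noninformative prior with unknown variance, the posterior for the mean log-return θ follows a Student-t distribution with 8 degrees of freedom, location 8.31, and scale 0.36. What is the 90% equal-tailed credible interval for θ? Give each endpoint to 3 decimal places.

[7.641, 8.979]

The t_8 distribution is symmetric; the 90% interval is 8.31 ± t·0.36 with t_{0.95,8} = 1.860.
Half-width: 1.860 × 0.36 = 0.669.
8.31 − 0.669 = 7.641; 8.31 + 0.669 = 8.979.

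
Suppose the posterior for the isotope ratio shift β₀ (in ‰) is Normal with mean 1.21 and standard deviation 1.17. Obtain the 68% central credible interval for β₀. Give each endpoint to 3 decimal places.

The posterior is symmetric, so the 68% equal-tailed interval is β₀ = 1.21 ± z·1.17 with z = 0.994.
Half-width: 0.994 × 1.17 = 1.164.
1.21 − 1.164 = 0.046; 1.21 + 1.164 = 2.374.

[0.046, 2.374]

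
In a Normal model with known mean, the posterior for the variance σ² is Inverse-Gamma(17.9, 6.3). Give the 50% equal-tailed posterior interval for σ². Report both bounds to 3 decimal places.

Inverse-Gamma(17.9, 6.3) quantiles: F⁻¹(0.25) and F⁻¹(0.75).
Equivalently, 1/σ² ~ Gamma(17.9, rate = 6.3); invert its 0.75 and 0.25 quantiles.
Posterior mean ≈ 0.373, SD ≈ 0.093; a Normal approximation gives roughly [0.310, 0.436].
Exact: lower = 0.307; upper = 0.423.

[0.307, 0.423]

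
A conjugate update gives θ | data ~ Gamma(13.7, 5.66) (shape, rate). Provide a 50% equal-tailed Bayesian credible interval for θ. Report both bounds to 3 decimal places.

[1.953, 2.824]

Posterior: Gamma(shape 13.7, rate 5.66).
Equal-tailed 50% interval: Gamma(13.7, 5.66) quantiles at 0.25 and 0.75.
Posterior mean ≈ 2.420, SD ≈ 0.654; a Normal approximation gives roughly [1.979, 2.862].
Exact: lower = 1.953; upper = 2.824.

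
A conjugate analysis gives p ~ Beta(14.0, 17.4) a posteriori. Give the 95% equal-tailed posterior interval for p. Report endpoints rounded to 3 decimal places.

Posterior: Beta(14.0, 17.4).
Equal-tailed 95% interval: the 0.025 and 0.975 quantiles of Beta(14.0, 17.4).
Posterior mean ≈ 0.446, SD ≈ 0.087; a Normal approximation gives roughly [0.275, 0.617].
Exact: F⁻¹(0.025) = 0.279; F⁻¹(0.975) = 0.619.

[0.279, 0.619]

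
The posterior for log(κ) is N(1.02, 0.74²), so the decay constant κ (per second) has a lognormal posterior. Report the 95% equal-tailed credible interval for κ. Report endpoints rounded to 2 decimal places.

[0.65, 11.83]

On the log scale the 95% interval is 1.02 ± 1.960 × 0.74 = [-0.4304, 2.4704].
Exponentiate: [e^-0.4304, e^2.4704] = [0.65, 11.83].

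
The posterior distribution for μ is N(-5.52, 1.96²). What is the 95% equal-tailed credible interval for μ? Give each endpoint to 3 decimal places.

The posterior is symmetric, so the 95% equal-tailed interval is μ = -5.52 ± z·1.96 with z = 1.960.
Half-width: 1.960 × 1.96 = 3.842.
-5.52 − 3.842 = -9.362; -5.52 + 3.842 = -1.678.

[-9.362, -1.678]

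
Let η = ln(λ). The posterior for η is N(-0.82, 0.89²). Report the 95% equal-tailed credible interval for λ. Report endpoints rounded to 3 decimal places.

On the log scale the 95% interval is -0.82 ± 1.960 × 0.89 = [-2.5644, 0.9244].
Exponentiate: [e^-2.5644, e^0.9244] = [0.077, 2.520].

[0.077, 2.520]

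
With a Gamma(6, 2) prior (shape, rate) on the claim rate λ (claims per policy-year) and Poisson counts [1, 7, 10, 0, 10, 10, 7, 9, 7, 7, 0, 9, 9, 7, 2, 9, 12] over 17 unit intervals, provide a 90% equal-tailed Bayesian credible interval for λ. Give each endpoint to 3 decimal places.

Posterior: Gamma(6+116, 2+17) = Gamma(122, 19) (shape, rate).
Equal-tailed 90% interval: Gamma(122, 19) quantiles at 0.05 and 0.95.
Posterior mean ≈ 6.421, SD ≈ 0.581; a Normal approximation gives roughly [5.465, 7.377].
Exact: lower = 5.496; upper = 7.406.

[5.496, 7.406]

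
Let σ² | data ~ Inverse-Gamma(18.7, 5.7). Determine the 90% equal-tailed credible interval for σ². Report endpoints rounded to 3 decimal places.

Inverse-Gamma(18.7, 5.7) quantiles: F⁻¹(0.05) and F⁻¹(0.95).
Equivalently, 1/σ² ~ Gamma(18.7, rate = 5.7); invert its 0.95 and 0.05 quantiles.
Posterior mean ≈ 0.322, SD ≈ 0.079; a Normal approximation gives roughly [0.192, 0.452].
Exact: lower = 0.216; upper = 0.467.

[0.216, 0.467]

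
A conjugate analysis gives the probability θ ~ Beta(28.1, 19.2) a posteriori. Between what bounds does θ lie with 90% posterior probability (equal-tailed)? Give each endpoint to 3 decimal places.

Posterior: Beta(28.1, 19.2).
Equal-tailed 90% interval: the 0.05 and 0.95 quantiles of Beta(28.1, 19.2).
Posterior mean ≈ 0.594, SD ≈ 0.071; a Normal approximation gives roughly [0.478, 0.710].
Exact: F⁻¹(0.05) = 0.475; F⁻¹(0.95) = 0.708.

[0.475, 0.708]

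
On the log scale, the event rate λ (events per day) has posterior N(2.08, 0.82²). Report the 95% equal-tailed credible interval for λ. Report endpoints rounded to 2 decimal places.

[1.60, 39.93]

On the log scale the 95% interval is 2.08 ± 1.960 × 0.82 = [0.4728, 3.6872].
Exponentiate: [e^0.4728, e^3.6872] = [1.60, 39.93].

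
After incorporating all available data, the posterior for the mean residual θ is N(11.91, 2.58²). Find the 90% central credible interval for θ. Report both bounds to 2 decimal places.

[7.67, 16.15]

The posterior is symmetric, so the 90% equal-tailed interval is θ = 11.91 ± z·2.58 with z = 1.645.
Half-width: 1.645 × 2.58 = 4.24.
11.91 − 4.24 = 7.67; 11.91 + 4.24 = 16.15.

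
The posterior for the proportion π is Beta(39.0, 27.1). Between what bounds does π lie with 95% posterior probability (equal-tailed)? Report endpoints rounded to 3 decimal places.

Posterior: Beta(39.0, 27.1).
Equal-tailed 95% interval: the 0.025 and 0.975 quantiles of Beta(39.0, 27.1).
Posterior mean ≈ 0.590, SD ≈ 0.060; a Normal approximation gives roughly [0.472, 0.708].
Exact: F⁻¹(0.025) = 0.470; F⁻¹(0.975) = 0.705.

[0.470, 0.705]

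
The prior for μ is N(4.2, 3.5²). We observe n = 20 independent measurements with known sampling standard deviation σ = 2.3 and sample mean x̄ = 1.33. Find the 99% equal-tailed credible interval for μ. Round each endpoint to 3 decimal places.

Posterior precision = 1/3.5² + 20/2.3² = 0.0816 + 3.7807 = 3.8624, so posterior SD = 0.5088.
Posterior mean = (4.2/3.5² + 20·1.33/2.3²) / 3.8624 = 1.3907.
Interval: 1.3907 ± 2.576 × 0.5088 → [0.080, 2.701].

[0.080, 2.701]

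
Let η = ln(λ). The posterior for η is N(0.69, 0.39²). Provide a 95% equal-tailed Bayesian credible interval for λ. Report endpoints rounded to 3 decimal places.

On the log scale the 95% interval is 0.69 ± 1.960 × 0.39 = [-0.0744, 1.4544].
Exponentiate: [e^-0.0744, e^1.4544] = [0.928, 4.282].

[0.928, 4.282]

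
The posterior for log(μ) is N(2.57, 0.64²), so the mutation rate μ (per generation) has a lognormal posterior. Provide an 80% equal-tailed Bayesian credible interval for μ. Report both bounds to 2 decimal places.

On the log scale the 80% interval is 2.57 ± 1.282 × 0.64 = [1.7498, 3.3902].
Exponentiate: [e^1.7498, e^3.3902] = [5.75, 29.67].

[5.75, 29.67]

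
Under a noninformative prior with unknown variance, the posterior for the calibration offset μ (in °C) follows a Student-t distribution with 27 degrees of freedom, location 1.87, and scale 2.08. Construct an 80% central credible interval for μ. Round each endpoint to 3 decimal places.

[-0.863, 4.603]

The t_27 distribution is symmetric; the 80% interval is 1.87 ± t·2.08 with t_{0.9,27} = 1.314.
Half-width: 1.314 × 2.08 = 2.733.
1.87 − 2.733 = -0.863; 1.87 + 2.733 = 4.603.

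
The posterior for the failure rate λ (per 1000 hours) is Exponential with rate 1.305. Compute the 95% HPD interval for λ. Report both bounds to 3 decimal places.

[0.000, 2.296]

The exponential density is strictly decreasing on [0, ∞), so the HPD interval is anchored at 0: [0, q] with P(λ ≤ q) = 0.95.
q = −ln(1 − 0.95) / 1.305 = 2.9957 / 1.305 = 2.296.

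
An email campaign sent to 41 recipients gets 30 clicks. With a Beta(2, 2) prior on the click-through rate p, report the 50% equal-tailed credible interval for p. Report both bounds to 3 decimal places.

Posterior: Beta(2+30, 2+11) = Beta(32, 13).
Equal-tailed 50% interval: the 0.25 and 0.75 quantiles of Beta(32, 13).
Posterior mean ≈ 0.711, SD ≈ 0.067; a Normal approximation gives roughly [0.666, 0.756].
Exact: F⁻¹(0.25) = 0.667; F⁻¹(0.75) = 0.758.

[0.667, 0.758]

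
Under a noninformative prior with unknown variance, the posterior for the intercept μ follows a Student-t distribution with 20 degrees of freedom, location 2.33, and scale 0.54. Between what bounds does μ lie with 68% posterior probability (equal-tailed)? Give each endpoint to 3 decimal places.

The t_20 distribution is symmetric; the 68% interval is 2.33 ± t·0.54 with t_{0.84,20} = 1.020.
Half-width: 1.020 × 0.54 = 0.551.
2.33 − 0.551 = 1.779; 2.33 + 0.551 = 2.881.

[1.779, 2.881]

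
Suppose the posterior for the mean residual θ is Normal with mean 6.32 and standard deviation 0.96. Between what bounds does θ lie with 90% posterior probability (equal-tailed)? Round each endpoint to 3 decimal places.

[4.741, 7.899]

The posterior is symmetric, so the 90% equal-tailed interval is θ = 6.32 ± z·0.96 with z = 1.645.
Half-width: 1.645 × 0.96 = 1.579.
6.32 − 1.579 = 4.741; 6.32 + 1.579 = 7.899.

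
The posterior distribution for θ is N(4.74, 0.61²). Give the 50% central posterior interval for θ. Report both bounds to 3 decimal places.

[4.329, 5.151]

The posterior is symmetric, so the 50% equal-tailed interval is θ = 4.74 ± z·0.61 with z = 0.674.
Half-width: 0.674 × 0.61 = 0.411.
4.74 − 0.411 = 4.329; 4.74 + 0.411 = 5.151.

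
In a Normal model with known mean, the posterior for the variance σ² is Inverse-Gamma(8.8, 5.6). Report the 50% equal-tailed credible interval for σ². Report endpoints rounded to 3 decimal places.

[0.529, 0.841]

Inverse-Gamma(8.8, 5.6) quantiles: F⁻¹(0.25) and F⁻¹(0.75).
Equivalently, 1/σ² ~ Gamma(8.8, rate = 5.6); invert its 0.75 and 0.25 quantiles.
Posterior mean ≈ 0.718, SD ≈ 0.275; a Normal approximation gives roughly [0.532, 0.904].
Exact: lower = 0.529; upper = 0.841.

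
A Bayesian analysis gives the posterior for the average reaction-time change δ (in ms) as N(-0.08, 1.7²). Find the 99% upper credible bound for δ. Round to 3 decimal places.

Need U with P(δ ≤ U) = 0.99: U = -0.08 + z_{0.01}·1.7.
z = 2.326; U = -0.08 + 2.326 × 1.7 = 3.875.

3.875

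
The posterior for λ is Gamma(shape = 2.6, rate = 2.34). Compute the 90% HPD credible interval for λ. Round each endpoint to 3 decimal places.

The posterior is unimodal and skewed, so the HPD interval has equal density at both endpoints and is the shortest 90% interval.
Solving f(0.118) = f(2.082) with F(2.082) − F(0.118) = 0.90 gives [0.118, 2.082].
For comparison, the equal-tailed interval is [0.265, 2.431]; the HPD is narrower and shifted toward the mode.

[0.118, 2.082]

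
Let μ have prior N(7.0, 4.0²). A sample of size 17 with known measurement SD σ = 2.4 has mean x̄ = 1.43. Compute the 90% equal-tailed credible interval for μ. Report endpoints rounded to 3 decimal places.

Posterior precision = 1/4.0² + 17/2.4² = 0.0625 + 2.9514 = 3.0139, so posterior SD = 0.5760.
Posterior mean = (7.0/4.0² + 17·1.43/2.4²) / 3.0139 = 1.5455.
Interval: 1.5455 ± 1.645 × 0.5760 → [0.598, 2.493].

[0.598, 2.493]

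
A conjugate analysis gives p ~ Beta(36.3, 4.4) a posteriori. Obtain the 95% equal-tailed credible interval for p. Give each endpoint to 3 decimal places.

Posterior: Beta(36.3, 4.4).
Equal-tailed 95% interval: the 0.025 and 0.975 quantiles of Beta(36.3, 4.4).
Posterior mean ≈ 0.892, SD ≈ 0.048; a Normal approximation gives roughly [0.798, 0.986].
Exact: F⁻¹(0.025) = 0.781; F⁻¹(0.975) = 0.966.

[0.781, 0.966]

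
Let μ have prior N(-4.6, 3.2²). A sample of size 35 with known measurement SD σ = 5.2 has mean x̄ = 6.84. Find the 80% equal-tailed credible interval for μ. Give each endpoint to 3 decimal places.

Posterior precision = 1/3.2² + 35/5.2² = 0.0977 + 1.2944 = 1.3920, so posterior SD = 0.8476.
Posterior mean = (-4.6/3.2² + 35·6.84/5.2²) / 1.3920 = 6.0374.
Interval: 6.0374 ± 1.282 × 0.8476 → [4.951, 7.124].

[4.951, 7.124]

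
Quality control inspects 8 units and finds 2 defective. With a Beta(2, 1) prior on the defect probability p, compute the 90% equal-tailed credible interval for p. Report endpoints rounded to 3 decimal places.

Posterior: Beta(2+2, 1+6) = Beta(4, 7).
Equal-tailed 90% interval: the 0.05 and 0.95 quantiles of Beta(4, 7).
Posterior mean ≈ 0.364, SD ≈ 0.139; a Normal approximation gives roughly [0.135, 0.592].
Exact: F⁻¹(0.05) = 0.150; F⁻¹(0.95) = 0.607.

[0.150, 0.607]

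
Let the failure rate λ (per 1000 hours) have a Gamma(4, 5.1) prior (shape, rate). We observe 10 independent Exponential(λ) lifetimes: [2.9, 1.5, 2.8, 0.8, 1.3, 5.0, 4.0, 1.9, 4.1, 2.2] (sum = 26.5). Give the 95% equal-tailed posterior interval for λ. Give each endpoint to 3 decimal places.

[0.242, 0.703]

Posterior: Gamma(4+10, 5.1+26.5) = Gamma(14, 31.6) (shape, rate).
Equal-tailed 95% interval: Gamma(14, 31.6) quantiles at 0.025 and 0.975.
Posterior mean ≈ 0.443, SD ≈ 0.118; a Normal approximation gives roughly [0.211, 0.675].
Exact: lower = 0.242; upper = 0.703.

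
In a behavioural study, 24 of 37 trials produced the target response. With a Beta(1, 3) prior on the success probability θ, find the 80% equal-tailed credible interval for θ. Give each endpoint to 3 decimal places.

Posterior: Beta(1+24, 3+13) = Beta(25, 16).
Equal-tailed 80% interval: the 0.1 and 0.9 quantiles of Beta(25, 16).
Posterior mean ≈ 0.610, SD ≈ 0.075; a Normal approximation gives roughly [0.513, 0.706].
Exact: F⁻¹(0.1) = 0.511; F⁻¹(0.9) = 0.706.

[0.511, 0.706]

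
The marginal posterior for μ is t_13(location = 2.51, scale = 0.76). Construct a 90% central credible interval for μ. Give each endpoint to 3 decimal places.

[1.164, 3.856]

The t_13 distribution is symmetric; the 90% interval is 2.51 ± t·0.76 with t_{0.95,13} = 1.771.
Half-width: 1.771 × 0.76 = 1.346.
2.51 − 1.346 = 1.164; 2.51 + 1.346 = 3.856.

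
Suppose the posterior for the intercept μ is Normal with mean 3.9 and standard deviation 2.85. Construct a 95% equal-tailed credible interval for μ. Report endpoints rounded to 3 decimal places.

[-1.686, 9.486]

The posterior is symmetric, so the 95% equal-tailed interval is μ = 3.9 ± z·2.85 with z = 1.960.
Half-width: 1.960 × 2.85 = 5.586.
3.9 − 5.586 = -1.686; 3.9 + 5.586 = 9.486.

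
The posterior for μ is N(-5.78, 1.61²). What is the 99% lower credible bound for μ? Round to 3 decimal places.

-9.525

Need L with P(μ ≥ L) = 0.99: L = -5.78 − z_{0.01}·1.61.
z = 2.326; L = -5.78 − 2.326 × 1.61 = -9.525.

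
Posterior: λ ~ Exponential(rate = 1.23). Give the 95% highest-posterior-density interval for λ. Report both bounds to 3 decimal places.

The exponential density is strictly decreasing on [0, ∞), so the HPD interval is anchored at 0: [0, q] with P(λ ≤ q) = 0.95.
q = −ln(1 − 0.95) / 1.23 = 2.9957 / 1.23 = 2.436.

[0.000, 2.436]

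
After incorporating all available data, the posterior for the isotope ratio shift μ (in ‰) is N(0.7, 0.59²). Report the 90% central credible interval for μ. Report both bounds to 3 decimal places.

The posterior is symmetric, so the 90% equal-tailed interval is μ = 0.7 ± z·0.59 with z = 1.645.
Half-width: 1.645 × 0.59 = 0.970.
0.7 − 0.970 = -0.270; 0.7 + 0.970 = 1.670.

[-0.270, 1.670]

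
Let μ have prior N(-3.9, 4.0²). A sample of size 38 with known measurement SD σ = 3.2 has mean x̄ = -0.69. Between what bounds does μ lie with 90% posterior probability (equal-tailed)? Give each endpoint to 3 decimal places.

Posterior precision = 1/4.0² + 38/3.2² = 0.0625 + 3.7109 = 3.7734, so posterior SD = 0.5148.
Posterior mean = (-3.9/4.0² + 38·-0.69/3.2²) / 3.7734 = -0.7432.
Interval: -0.7432 ± 1.645 × 0.5148 → [-1.590, 0.104].

[-1.590, 0.104]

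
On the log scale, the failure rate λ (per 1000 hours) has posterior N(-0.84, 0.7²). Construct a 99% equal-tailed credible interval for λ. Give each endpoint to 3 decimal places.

On the log scale the 99% interval is -0.84 ± 2.576 × 0.7 = [-2.6431, 0.9631].
Exponentiate: [e^-2.6431, e^0.9631] = [0.071, 2.620].

[0.071, 2.620]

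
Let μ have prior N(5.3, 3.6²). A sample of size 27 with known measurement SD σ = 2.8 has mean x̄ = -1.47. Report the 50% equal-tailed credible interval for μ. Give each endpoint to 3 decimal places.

[-1.681, -0.962]

Posterior precision = 1/3.6² + 27/2.8² = 0.0772 + 3.4439 = 3.5210, so posterior SD = 0.5329.
Posterior mean = (5.3/3.6² + 27·-1.47/2.8²) / 3.5210 = -1.3216.
Interval: -1.3216 ± 0.674 × 0.5329 → [-1.681, -0.962].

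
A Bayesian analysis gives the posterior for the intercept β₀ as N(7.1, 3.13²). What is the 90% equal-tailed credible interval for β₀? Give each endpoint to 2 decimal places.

The posterior is symmetric, so the 90% equal-tailed interval is β₀ = 7.1 ± z·3.13 with z = 1.645.
Half-width: 1.645 × 3.13 = 5.15.
7.1 − 5.15 = 1.95; 7.1 + 5.15 = 12.25.

[1.95, 12.25]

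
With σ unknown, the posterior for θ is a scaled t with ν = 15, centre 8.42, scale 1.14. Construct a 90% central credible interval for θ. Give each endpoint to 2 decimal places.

[6.42, 10.42]

The t_15 distribution is symmetric; the 90% interval is 8.42 ± t·1.14 with t_{0.95,15} = 1.753.
Half-width: 1.753 × 1.14 = 2.00.
8.42 − 2.00 = 6.42; 8.42 + 2.00 = 10.42.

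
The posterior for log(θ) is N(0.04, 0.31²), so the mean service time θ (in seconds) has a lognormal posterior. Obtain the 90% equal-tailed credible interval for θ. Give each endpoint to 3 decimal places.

On the log scale the 90% interval is 0.04 ± 1.645 × 0.31 = [-0.4699, 0.5499].
Exponentiate: [e^-0.4699, e^0.5499] = [0.625, 1.733].

[0.625, 1.733]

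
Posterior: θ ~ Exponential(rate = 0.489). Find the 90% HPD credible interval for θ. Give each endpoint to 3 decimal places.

[0.000, 4.709]

The exponential density is strictly decreasing on [0, ∞), so the HPD interval is anchored at 0: [0, q] with P(θ ≤ q) = 0.90.
q = −ln(1 − 0.90) / 0.489 = 2.3026 / 0.489 = 4.709.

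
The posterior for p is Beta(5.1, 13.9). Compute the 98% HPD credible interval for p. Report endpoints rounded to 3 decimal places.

[0.068, 0.507]

The posterior is unimodal and skewed, so the HPD interval has equal density at both endpoints and is the shortest 98% interval.
Solving f(0.068) = f(0.507) with F(0.507) − F(0.068) = 0.98 gives [0.068, 0.507].
For comparison, the equal-tailed interval is [0.080, 0.526]; the HPD is narrower and shifted toward the mode.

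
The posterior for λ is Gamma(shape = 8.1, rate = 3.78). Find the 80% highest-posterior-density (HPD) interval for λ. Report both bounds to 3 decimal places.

[1.106, 2.946]

The posterior is unimodal and skewed, so the HPD interval has equal density at both endpoints and is the shortest 80% interval.
Solving f(1.106) = f(2.946) with F(2.946) − F(1.106) = 0.80 gives [1.106, 2.946].
For comparison, the equal-tailed interval is [1.252, 3.147]; the HPD is narrower and shifted toward the mode.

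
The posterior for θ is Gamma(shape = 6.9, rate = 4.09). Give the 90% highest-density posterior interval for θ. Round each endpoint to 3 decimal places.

The posterior is unimodal and skewed, so the HPD interval has equal density at both endpoints and is the shortest 90% interval.
Solving f(0.665) = f(2.672) with F(2.672) − F(0.665) = 0.90 gives [0.665, 2.672].
For comparison, the equal-tailed interval is [0.787, 2.863]; the HPD is narrower and shifted toward the mode.

[0.665, 2.672]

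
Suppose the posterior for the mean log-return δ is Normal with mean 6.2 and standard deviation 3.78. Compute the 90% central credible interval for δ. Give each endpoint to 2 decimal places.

The posterior is symmetric, so the 90% equal-tailed interval is δ = 6.2 ± z·3.78 with z = 1.645.
Half-width: 1.645 × 3.78 = 6.22.
6.2 − 6.22 = -0.02; 6.2 + 6.22 = 12.42.

[-0.02, 12.42]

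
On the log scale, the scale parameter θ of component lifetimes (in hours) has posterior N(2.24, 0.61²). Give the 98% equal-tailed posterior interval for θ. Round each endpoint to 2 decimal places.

[2.27, 38.83]

On the log scale the 98% interval is 2.24 ± 2.326 × 0.61 = [0.8209, 3.6591].
Exponentiate: [e^0.8209, e^3.6591] = [2.27, 38.83].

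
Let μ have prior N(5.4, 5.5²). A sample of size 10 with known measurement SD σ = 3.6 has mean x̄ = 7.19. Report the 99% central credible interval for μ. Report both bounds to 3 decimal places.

Posterior precision = 1/5.5² + 10/3.6² = 0.0331 + 0.7716 = 0.8047, so posterior SD = 1.1148.
Posterior mean = (5.4/5.5² + 10·7.19/3.6²) / 0.8047 = 7.1165.
Interval: 7.1165 ± 2.576 × 1.1148 → [4.245, 9.988].

[4.245, 9.988]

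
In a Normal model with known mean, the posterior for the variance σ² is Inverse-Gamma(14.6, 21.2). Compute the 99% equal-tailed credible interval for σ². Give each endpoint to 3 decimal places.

Inverse-Gamma(14.6, 21.2) quantiles: F⁻¹(0.005) and F⁻¹(0.995).
Equivalently, 1/σ² ~ Gamma(14.6, rate = 21.2); invert its 0.995 and 0.005 quantiles.
Posterior mean ≈ 1.559, SD ≈ 0.439; a Normal approximation gives roughly [0.428, 2.690].
Exact: lower = 0.806; upper = 3.199.

[0.806, 3.199]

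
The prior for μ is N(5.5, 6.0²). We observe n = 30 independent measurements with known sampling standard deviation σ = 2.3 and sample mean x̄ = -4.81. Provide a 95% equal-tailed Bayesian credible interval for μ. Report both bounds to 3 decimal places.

[-5.581, -3.939]

Posterior precision = 1/6.0² + 30/2.3² = 0.0278 + 5.6711 = 5.6989, so posterior SD = 0.4189.
Posterior mean = (5.5/6.0² + 30·-4.81/2.3²) / 5.6989 = -4.7597.
Interval: -4.7597 ± 1.960 × 0.4189 → [-5.581, -3.939].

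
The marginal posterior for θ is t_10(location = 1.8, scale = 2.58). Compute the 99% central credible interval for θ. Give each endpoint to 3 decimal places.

The t_10 distribution is symmetric; the 99% interval is 1.8 ± t·2.58 with t_{0.995,10} = 3.169.
Half-width: 3.169 × 2.58 = 8.177.
1.8 − 8.177 = -6.377; 1.8 + 8.177 = 9.977.

[-6.377, 9.977]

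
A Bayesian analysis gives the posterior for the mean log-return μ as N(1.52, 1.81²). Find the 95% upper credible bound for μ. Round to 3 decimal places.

Need U with P(μ ≤ U) = 0.95: U = 1.52 + z_{0.05}·1.81.
z = 1.645; U = 1.52 + 1.645 × 1.81 = 4.497.

4.497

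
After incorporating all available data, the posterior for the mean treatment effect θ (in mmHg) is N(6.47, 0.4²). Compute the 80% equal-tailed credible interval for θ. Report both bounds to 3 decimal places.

[5.957, 6.983]

The posterior is symmetric, so the 80% equal-tailed interval is θ = 6.47 ± z·0.4 with z = 1.282.
Half-width: 1.282 × 0.4 = 0.513.
6.47 − 0.513 = 5.957; 6.47 + 0.513 = 6.983.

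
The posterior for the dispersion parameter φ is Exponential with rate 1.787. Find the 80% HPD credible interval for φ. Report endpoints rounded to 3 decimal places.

The exponential density is strictly decreasing on [0, ∞), so the HPD interval is anchored at 0: [0, q] with P(φ ≤ q) = 0.80.
q = −ln(1 − 0.80) / 1.787 = 1.6094 / 1.787 = 0.901.

[0.000, 0.901]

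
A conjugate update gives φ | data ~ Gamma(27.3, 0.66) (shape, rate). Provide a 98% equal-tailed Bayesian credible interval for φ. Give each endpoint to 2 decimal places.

[25.20, 61.97]

Posterior: Gamma(shape 27.3, rate 0.66).
Equal-tailed 98% interval: Gamma(27.3, 0.66) quantiles at 0.01 and 0.99.
Posterior mean ≈ 41.36, SD ≈ 7.92; a Normal approximation gives roughly [22.95, 59.78].
Exact: lower = 25.20; upper = 61.97.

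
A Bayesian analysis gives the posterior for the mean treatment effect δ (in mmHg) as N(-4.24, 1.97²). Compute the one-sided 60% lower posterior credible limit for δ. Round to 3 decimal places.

Need L with P(δ ≥ L) = 0.60: L = -4.24 − z_{0.4}·1.97.
z = 0.253; L = -4.24 − 0.253 × 1.97 = -4.739.

-4.739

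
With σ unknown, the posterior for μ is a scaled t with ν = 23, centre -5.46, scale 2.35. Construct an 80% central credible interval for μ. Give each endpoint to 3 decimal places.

[-8.561, -2.359]

The t_23 distribution is symmetric; the 80% interval is -5.46 ± t·2.35 with t_{0.9,23} = 1.319.
Half-width: 1.319 × 2.35 = 3.101.
-5.46 − 3.101 = -8.561; -5.46 + 3.101 = -2.359.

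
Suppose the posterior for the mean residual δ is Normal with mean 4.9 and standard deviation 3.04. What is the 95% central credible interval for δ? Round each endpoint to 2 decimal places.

[-1.06, 10.86]

The posterior is symmetric, so the 95% equal-tailed interval is δ = 4.9 ± z·3.04 with z = 1.960.
Half-width: 1.960 × 3.04 = 5.96.
4.9 − 5.96 = -1.06; 4.9 + 5.96 = 10.86.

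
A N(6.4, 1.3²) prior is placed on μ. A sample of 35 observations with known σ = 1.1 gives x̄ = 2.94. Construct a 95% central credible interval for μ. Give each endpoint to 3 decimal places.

[2.649, 3.370]

Posterior precision = 1/1.3² + 35/1.1² = 0.5917 + 28.9256 = 29.5173, so posterior SD = 0.1841.
Posterior mean = (6.4/1.3² + 35·2.94/1.1²) / 29.5173 = 3.0094.
Interval: 3.0094 ± 1.960 × 0.1841 → [2.649, 3.370].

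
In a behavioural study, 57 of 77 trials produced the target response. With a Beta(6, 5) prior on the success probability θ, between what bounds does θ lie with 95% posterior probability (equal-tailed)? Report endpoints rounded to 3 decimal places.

[0.618, 0.805]

Posterior: Beta(6+57, 5+20) = Beta(63, 25).
Equal-tailed 95% interval: the 0.025 and 0.975 quantiles of Beta(63, 25).
Posterior mean ≈ 0.716, SD ≈ 0.048; a Normal approximation gives roughly [0.622, 0.810].
Exact: F⁻¹(0.025) = 0.618; F⁻¹(0.975) = 0.805.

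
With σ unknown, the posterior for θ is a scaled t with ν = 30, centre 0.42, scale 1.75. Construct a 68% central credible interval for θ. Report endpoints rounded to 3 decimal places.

The t_30 distribution is symmetric; the 68% interval is 0.42 ± t·1.75 with t_{0.84,30} = 1.011.
Half-width: 1.011 × 1.75 = 1.770.
0.42 − 1.770 = -1.350; 0.42 + 1.770 = 2.190.

[-1.350, 2.190]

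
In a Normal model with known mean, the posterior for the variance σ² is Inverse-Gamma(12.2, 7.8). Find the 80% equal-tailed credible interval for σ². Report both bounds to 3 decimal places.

Inverse-Gamma(12.2, 7.8) quantiles: F⁻¹(0.1) and F⁻¹(0.9).
Equivalently, 1/σ² ~ Gamma(12.2, rate = 7.8); invert its 0.9 and 0.1 quantiles.
Posterior mean ≈ 0.696, SD ≈ 0.218; a Normal approximation gives roughly [0.417, 0.976].
Exact: lower = 0.463; upper = 0.976.

[0.463, 0.976]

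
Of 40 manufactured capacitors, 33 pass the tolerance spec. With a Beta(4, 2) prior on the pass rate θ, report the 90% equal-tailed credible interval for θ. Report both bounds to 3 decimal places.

Posterior: Beta(4+33, 2+7) = Beta(37, 9).
Equal-tailed 90% interval: the 0.05 and 0.95 quantiles of Beta(37, 9).
Posterior mean ≈ 0.804, SD ≈ 0.058; a Normal approximation gives roughly [0.709, 0.900].
Exact: F⁻¹(0.05) = 0.702; F⁻¹(0.95) = 0.891.

[0.702, 0.891]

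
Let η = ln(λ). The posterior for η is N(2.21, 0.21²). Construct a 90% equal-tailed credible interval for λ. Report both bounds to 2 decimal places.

On the log scale the 90% interval is 2.21 ± 1.645 × 0.21 = [1.8646, 2.5554].
Exponentiate: [e^1.8646, e^2.5554] = [6.45, 12.88].

[6.45, 12.88]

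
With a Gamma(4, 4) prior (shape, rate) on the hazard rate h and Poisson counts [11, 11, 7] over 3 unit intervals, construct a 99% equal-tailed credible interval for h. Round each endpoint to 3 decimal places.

Posterior: Gamma(4+29, 4+3) = Gamma(33, 7) (shape, rate).
Equal-tailed 99% interval: Gamma(33, 7) quantiles at 0.005 and 0.995.
Posterior mean ≈ 4.714, SD ≈ 0.821; a Normal approximation gives roughly [2.600, 6.828].
Exact: lower = 2.868; upper = 7.095.

[2.868, 7.095]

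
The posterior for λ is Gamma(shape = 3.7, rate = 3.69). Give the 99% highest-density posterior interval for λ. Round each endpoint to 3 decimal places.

The posterior is unimodal and skewed, so the HPD interval has equal density at both endpoints and is the shortest 99% interval.
Solving f(0.082) = f(2.615) with F(2.615) − F(0.082) = 0.99 gives [0.082, 2.615].
For comparison, the equal-tailed interval is [0.153, 2.839]; the HPD is narrower and shifted toward the mode.

[0.082, 2.615]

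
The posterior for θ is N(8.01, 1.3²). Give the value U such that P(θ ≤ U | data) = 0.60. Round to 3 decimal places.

8.339

Need U with P(θ ≤ U) = 0.60: U = 8.01 + z_{0.4}·1.3.
z = 0.253; U = 8.01 + 0.253 × 1.3 = 8.339.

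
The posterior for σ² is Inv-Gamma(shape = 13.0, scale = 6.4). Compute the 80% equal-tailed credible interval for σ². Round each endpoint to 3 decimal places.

[0.360, 0.740]

Inverse-Gamma(13.0, 6.4) quantiles: F⁻¹(0.1) and F⁻¹(0.9).
Equivalently, 1/σ² ~ Gamma(13.0, rate = 6.4); invert its 0.9 and 0.1 quantiles.
Posterior mean ≈ 0.533, SD ≈ 0.161; a Normal approximation gives roughly [0.327, 0.739].
Exact: lower = 0.360; upper = 0.740.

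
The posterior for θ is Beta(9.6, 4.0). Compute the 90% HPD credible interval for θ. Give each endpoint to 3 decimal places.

[0.518, 0.902]

The posterior is unimodal and skewed, so the HPD interval has equal density at both endpoints and is the shortest 90% interval.
Solving f(0.518) = f(0.902) with F(0.902) − F(0.518) = 0.90 gives [0.518, 0.902].
For comparison, the equal-tailed interval is [0.493, 0.883]; the HPD is narrower and shifted toward the mode.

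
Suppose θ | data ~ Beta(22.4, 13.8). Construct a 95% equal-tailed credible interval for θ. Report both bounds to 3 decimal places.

Posterior: Beta(22.4, 13.8).
Equal-tailed 95% interval: the 0.025 and 0.975 quantiles of Beta(22.4, 13.8).
Posterior mean ≈ 0.619, SD ≈ 0.080; a Normal approximation gives roughly [0.463, 0.775].
Exact: F⁻¹(0.025) = 0.458; F⁻¹(0.975) = 0.768.

[0.458, 0.768]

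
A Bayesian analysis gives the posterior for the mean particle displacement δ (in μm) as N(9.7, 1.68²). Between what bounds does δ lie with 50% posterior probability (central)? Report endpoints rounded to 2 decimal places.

[8.57, 10.83]

The posterior is symmetric, so the 50% equal-tailed interval is δ = 9.7 ± z·1.68 with z = 0.674.
Half-width: 0.674 × 1.68 = 1.13.
9.7 − 1.13 = 8.57; 9.7 + 1.13 = 10.83.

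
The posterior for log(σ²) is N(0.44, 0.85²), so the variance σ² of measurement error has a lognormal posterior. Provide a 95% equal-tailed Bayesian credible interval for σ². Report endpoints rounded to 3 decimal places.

[0.293, 8.215]

On the log scale the 95% interval is 0.44 ± 1.960 × 0.85 = [-1.2260, 2.1060].
Exponentiate: [e^-1.2260, e^2.1060] = [0.293, 8.215].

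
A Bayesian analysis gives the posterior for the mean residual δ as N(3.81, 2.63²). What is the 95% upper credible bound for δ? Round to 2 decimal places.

8.14

Need U with P(δ ≤ U) = 0.95: U = 3.81 + z_{0.05}·2.63.
z = 1.645; U = 3.81 + 1.645 × 2.63 = 8.14.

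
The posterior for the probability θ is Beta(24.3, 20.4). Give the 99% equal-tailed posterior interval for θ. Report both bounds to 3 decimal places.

[0.354, 0.726]

Posterior: Beta(24.3, 20.4).
Equal-tailed 99% interval: the 0.005 and 0.995 quantiles of Beta(24.3, 20.4).
Posterior mean ≈ 0.544, SD ≈ 0.074; a Normal approximation gives roughly [0.354, 0.733].
Exact: F⁻¹(0.005) = 0.354; F⁻¹(0.995) = 0.726.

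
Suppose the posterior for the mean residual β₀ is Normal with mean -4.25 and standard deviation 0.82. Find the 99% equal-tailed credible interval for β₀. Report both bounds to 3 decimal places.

The posterior is symmetric, so the 99% equal-tailed interval is β₀ = -4.25 ± z·0.82 with z = 2.576.
Half-width: 2.576 × 0.82 = 2.112.
-4.25 − 2.112 = -6.362; -4.25 + 2.112 = -2.138.

[-6.362, -2.138]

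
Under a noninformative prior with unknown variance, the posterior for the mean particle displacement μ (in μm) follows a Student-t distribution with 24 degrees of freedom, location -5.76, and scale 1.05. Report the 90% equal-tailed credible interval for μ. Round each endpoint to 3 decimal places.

The t_24 distribution is symmetric; the 90% interval is -5.76 ± t·1.05 with t_{0.95,24} = 1.711.
Half-width: 1.711 × 1.05 = 1.796.
-5.76 − 1.796 = -7.556; -5.76 + 1.796 = -3.964.

[-7.556, -3.964]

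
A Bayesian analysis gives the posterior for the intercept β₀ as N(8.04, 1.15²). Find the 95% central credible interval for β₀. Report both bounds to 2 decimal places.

[5.79, 10.29]

The posterior is symmetric, so the 95% equal-tailed interval is β₀ = 8.04 ± z·1.15 with z = 1.960.
Half-width: 1.960 × 1.15 = 2.25.
8.04 − 2.25 = 5.79; 8.04 + 2.25 = 10.29.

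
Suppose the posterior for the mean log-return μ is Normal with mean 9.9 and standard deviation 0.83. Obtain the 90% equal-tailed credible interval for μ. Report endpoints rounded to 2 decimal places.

[8.53, 11.27]

The posterior is symmetric, so the 90% equal-tailed interval is μ = 9.9 ± z·0.83 with z = 1.645.
Half-width: 1.645 × 0.83 = 1.37.
9.9 − 1.37 = 8.53; 9.9 + 1.37 = 11.27.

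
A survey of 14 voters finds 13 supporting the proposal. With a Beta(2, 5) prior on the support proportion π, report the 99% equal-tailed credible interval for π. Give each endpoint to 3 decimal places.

Posterior: Beta(2+13, 5+1) = Beta(15, 6).
Equal-tailed 99% interval: the 0.005 and 0.995 quantiles of Beta(15, 6).
Posterior mean ≈ 0.714, SD ≈ 0.096; a Normal approximation gives roughly [0.466, 0.962].
Exact: F⁻¹(0.005) = 0.440; F⁻¹(0.995) = 0.915.

[0.440, 0.915]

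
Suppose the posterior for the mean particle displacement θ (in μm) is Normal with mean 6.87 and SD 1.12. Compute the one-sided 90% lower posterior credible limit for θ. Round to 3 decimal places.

Need L with P(θ ≥ L) = 0.90: L = 6.87 − z_{0.1}·1.12.
z = 1.282; L = 6.87 − 1.282 × 1.12 = 5.435.

5.435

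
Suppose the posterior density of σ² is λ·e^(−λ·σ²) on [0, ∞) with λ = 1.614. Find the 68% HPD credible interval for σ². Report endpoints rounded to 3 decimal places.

The exponential density is strictly decreasing on [0, ∞), so the HPD interval is anchored at 0: [0, q] with P(σ² ≤ q) = 0.68.
q = −ln(1 − 0.68) / 1.614 = 1.1394 / 1.614 = 0.706.

[0.000, 0.706]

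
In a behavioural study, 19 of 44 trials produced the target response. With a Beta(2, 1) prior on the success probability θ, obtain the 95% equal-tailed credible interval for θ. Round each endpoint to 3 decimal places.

[0.309, 0.589]

Posterior: Beta(2+19, 1+25) = Beta(21, 26).
Equal-tailed 95% interval: the 0.025 and 0.975 quantiles of Beta(21, 26).
Posterior mean ≈ 0.447, SD ≈ 0.072; a Normal approximation gives roughly [0.306, 0.587].
Exact: F⁻¹(0.025) = 0.309; F⁻¹(0.975) = 0.589.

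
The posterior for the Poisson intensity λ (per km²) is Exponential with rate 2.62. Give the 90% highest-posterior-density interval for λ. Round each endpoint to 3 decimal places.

[0.000, 0.879]

The exponential density is strictly decreasing on [0, ∞), so the HPD interval is anchored at 0: [0, q] with P(λ ≤ q) = 0.90.
q = −ln(1 − 0.90) / 2.62 = 2.3026 / 2.62 = 0.879.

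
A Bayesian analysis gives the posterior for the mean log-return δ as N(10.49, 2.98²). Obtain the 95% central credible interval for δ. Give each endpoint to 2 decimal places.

[4.65, 16.33]

The posterior is symmetric, so the 95% equal-tailed interval is δ = 10.49 ± z·2.98 with z = 1.960.
Half-width: 1.960 × 2.98 = 5.84.
10.49 − 5.84 = 4.65; 10.49 + 5.84 = 16.33.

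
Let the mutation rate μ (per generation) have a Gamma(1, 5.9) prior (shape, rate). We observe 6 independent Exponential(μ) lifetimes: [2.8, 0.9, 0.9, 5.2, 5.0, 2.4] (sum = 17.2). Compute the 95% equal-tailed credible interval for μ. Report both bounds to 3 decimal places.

[0.122, 0.565]

Posterior: Gamma(1+6, 5.9+17.2) = Gamma(7, 23.1) (shape, rate).
Equal-tailed 95% interval: Gamma(7, 23.1) quantiles at 0.025 and 0.975.
Posterior mean ≈ 0.303, SD ≈ 0.115; a Normal approximation gives roughly [0.079, 0.528].
Exact: lower = 0.122; upper = 0.565.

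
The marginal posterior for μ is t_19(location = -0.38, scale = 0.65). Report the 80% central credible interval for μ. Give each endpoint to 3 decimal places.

[-1.243, 0.483]

The t_19 distribution is symmetric; the 80% interval is -0.38 ± t·0.65 with t_{0.9,19} = 1.328.
Half-width: 1.328 × 0.65 = 0.863.
-0.38 − 0.863 = -1.243; -0.38 + 0.863 = 0.483.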